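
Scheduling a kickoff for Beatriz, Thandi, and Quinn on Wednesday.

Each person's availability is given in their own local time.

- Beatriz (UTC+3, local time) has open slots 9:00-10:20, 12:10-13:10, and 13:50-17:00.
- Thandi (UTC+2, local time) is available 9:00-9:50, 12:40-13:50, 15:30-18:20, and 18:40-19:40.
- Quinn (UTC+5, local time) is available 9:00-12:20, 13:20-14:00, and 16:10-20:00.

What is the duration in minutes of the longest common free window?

Beatriz → UTC: 06:00–07:20, 09:10–10:10, 10:50–14:00.
Thandi → UTC: 07:00–07:50, 10:40–11:50, 13:30–16:20, 16:40–17:40.
Quinn → UTC: 04:00–07:20, 08:20–09:00, 11:10–15:00.
Beatriz ∩ Thandi: 07:00–07:20, 10:50–11:50, 13:30–14:00.
Beatriz ∩ Thandi ∩ Quinn: 07:00–07:20, 11:10–11:50, 13:30–14:00.
Common window lengths: 20, 40, 30 min; longest is 40.

40 minutes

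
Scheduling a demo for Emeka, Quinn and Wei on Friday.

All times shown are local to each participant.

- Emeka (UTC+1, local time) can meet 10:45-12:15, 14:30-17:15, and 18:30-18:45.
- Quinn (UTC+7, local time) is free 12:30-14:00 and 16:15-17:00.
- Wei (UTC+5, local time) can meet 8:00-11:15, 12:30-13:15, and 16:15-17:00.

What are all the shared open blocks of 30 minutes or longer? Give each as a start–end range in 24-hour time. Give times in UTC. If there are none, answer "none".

none

Emeka → UTC: 09:45–11:15, 13:30–16:15, 17:30–17:45.
Quinn → UTC: 05:30–07:00, 09:15–10:00.
Wei → UTC: 03:00–06:15, 07:30–08:15, 11:15–12:00.
Emeka ∩ Quinn: 09:45–10:00.
Emeka ∩ Quinn ∩ Wei: (none).
Windows ≥ 30 min: (none).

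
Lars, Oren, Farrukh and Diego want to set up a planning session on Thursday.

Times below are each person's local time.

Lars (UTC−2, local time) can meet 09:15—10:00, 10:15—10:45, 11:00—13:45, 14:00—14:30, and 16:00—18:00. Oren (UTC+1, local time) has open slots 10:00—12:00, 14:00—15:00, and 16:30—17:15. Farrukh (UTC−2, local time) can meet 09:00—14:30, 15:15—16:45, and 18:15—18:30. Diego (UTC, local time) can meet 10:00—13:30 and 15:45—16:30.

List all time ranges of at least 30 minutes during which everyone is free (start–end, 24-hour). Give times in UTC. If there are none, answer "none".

Lars → UTC: 11:15–12:00, 12:15–12:45, 13:00–15:45, 16:00–16:30, 18:00–20:00.
Oren → UTC: 09:00–11:00, 13:00–14:00, 15:30–16:15.
Farrukh → UTC: 11:00–16:30, 17:15–18:45, 20:15–20:30.
Diego → UTC: 10:00–13:30, 15:45–16:30.
Lars ∩ Oren: 13:00–14:00, 15:30–15:45, 16:00–16:15.
Lars ∩ Oren ∩ Farrukh: 13:00–14:00, 15:30–15:45, 16:00–16:15.
Lars ∩ Oren ∩ Farrukh ∩ Diego: 13:00–13:30, 16:00–16:15.
Windows ≥ 30 min: 13:00–13:30.

13:00–13:30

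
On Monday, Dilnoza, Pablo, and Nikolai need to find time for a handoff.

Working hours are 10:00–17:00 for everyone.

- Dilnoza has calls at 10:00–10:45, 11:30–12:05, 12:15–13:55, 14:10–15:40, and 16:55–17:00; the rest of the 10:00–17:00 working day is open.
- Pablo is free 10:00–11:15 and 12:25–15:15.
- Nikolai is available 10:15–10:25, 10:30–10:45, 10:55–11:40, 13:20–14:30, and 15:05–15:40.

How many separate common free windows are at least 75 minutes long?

0

Dilnoza free within 10:00–17:00: 10:45–11:30, 12:05–12:15, 13:55–14:10, 15:40–16:55.
Dilnoza ∩ Pablo: 10:45–11:15, 13:55–14:10.
Dilnoza ∩ Pablo ∩ Nikolai: 10:55–11:15, 13:55–14:10.
Windows ≥ 75 min: (none).
That's 0 windows.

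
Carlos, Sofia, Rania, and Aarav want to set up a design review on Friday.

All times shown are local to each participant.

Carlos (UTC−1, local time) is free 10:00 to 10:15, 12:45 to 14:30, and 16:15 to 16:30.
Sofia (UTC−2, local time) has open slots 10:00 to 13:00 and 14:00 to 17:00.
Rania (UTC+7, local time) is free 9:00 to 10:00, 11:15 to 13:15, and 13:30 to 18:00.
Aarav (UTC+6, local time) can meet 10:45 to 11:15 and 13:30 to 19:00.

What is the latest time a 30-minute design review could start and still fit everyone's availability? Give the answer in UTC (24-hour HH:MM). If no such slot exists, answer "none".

Carlos → UTC: 11:00–11:15, 13:45–15:30, 17:15–17:30.
Sofia → UTC: 12:00–15:00, 16:00–19:00.
Rania → UTC: 02:00–03:00, 04:15–06:15, 06:30–11:00.
Aarav → UTC: 04:45–05:15, 07:30–13:00.
Carlos ∩ Sofia: 13:45–15:00, 17:15–17:30.
Carlos ∩ Sofia ∩ Rania: (none).
Carlos ∩ Sofia ∩ Rania ∩ Aarav: (none).
Windows ≥ 30 min: (none).

none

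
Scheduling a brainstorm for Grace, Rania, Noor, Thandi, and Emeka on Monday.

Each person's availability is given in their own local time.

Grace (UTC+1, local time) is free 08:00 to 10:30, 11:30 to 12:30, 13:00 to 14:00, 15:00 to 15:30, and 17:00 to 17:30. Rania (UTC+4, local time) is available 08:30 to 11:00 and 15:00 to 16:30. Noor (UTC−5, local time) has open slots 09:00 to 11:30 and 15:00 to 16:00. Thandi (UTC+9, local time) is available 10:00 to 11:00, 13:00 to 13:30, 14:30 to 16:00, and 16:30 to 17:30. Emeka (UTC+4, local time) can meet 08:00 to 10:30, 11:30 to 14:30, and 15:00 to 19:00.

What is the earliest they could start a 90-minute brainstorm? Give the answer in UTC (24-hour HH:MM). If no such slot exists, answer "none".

Grace → UTC: 07:00–09:30, 10:30–11:30, 12:00–13:00, 14:00–14:30, 16:00–16:30.
Rania → UTC: 04:30–07:00, 11:00–12:30.
Noor → UTC: 14:00–16:30, 20:00–21:00.
Thandi → UTC: 01:00–02:00, 04:00–04:30, 05:30–07:00, 07:30–08:30.
Emeka → UTC: 04:00–06:30, 07:30–10:30, 11:00–15:00.
Grace ∩ Rania: 11:00–11:30, 12:00–12:30.
Grace ∩ Rania ∩ Noor: (none).
Grace ∩ Rania ∩ Noor ∩ Thandi: (none).
Grace ∩ Rania ∩ Noor ∩ Thandi ∩ Emeka: (none).
Windows ≥ 90 min: (none).

none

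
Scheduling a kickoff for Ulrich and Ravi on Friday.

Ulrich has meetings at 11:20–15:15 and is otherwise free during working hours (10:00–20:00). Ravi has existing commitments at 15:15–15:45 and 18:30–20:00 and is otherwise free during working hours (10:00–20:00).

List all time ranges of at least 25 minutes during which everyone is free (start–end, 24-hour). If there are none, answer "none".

Ulrich free within 10:00–20:00: 10:00–11:20, 15:15–20:00.
Ravi free within 10:00–20:00: 10:00–15:15, 15:45–18:30.
Ulrich ∩ Ravi: 10:00–11:20, 15:45–18:30.
Windows ≥ 25 min: 10:00–11:20, 15:45–18:30.

10:00–11:20, 15:45–18:30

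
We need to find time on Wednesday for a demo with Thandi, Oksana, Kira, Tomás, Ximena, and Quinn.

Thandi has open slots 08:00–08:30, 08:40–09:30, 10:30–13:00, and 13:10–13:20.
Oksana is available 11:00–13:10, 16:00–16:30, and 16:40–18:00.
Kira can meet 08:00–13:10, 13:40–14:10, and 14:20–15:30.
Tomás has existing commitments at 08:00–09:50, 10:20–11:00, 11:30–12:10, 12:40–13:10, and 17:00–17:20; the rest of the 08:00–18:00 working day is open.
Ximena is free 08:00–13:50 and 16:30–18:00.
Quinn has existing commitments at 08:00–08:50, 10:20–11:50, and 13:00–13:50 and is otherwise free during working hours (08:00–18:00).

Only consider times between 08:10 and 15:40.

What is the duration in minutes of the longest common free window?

Tomás free within 08:00–18:00: 09:50–10:20, 11:00–11:30, 12:10–12:40, 13:10–17:00, 17:20–18:00.
Quinn free within 08:00–18:00: 08:50–10:20, 11:50–13:00, 13:50–18:00.
Thandi ∩ Oksana: 11:00–13:00.
Thandi ∩ Oksana ∩ Kira: 11:00–13:00.
Thandi ∩ Oksana ∩ Kira ∩ Tomás: 11:00–11:30, 12:10–12:40.
Thandi ∩ Oksana ∩ Kira ∩ Tomás ∩ Ximena: 11:00–11:30, 12:10–12:40.
Thandi ∩ Oksana ∩ Kira ∩ Tomás ∩ Ximena ∩ Quinn: 12:10–12:40.
Restricted to 08:10–15:40: 12:10–12:40.
Single common window of 30 minutes.

30 minutes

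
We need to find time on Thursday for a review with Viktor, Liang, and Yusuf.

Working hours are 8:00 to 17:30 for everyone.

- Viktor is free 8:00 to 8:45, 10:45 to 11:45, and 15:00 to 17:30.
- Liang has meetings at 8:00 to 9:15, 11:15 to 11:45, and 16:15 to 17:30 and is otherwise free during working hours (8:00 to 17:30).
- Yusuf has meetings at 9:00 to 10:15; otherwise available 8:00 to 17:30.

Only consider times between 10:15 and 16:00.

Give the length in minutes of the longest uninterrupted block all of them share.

60 minutes

Liang free within 08:00–17:30: 09:15–11:15, 11:45–16:15.
Yusuf free within 08:00–17:30: 08:00–09:00, 10:15–17:30.
Viktor ∩ Liang: 10:45–11:15, 15:00–16:15.
Viktor ∩ Liang ∩ Yusuf: 10:45–11:15, 15:00–16:15.
Restricted to 10:15–16:00: 10:45–11:15, 15:00–16:00.
Common window lengths: 30, 60 min; longest is 60.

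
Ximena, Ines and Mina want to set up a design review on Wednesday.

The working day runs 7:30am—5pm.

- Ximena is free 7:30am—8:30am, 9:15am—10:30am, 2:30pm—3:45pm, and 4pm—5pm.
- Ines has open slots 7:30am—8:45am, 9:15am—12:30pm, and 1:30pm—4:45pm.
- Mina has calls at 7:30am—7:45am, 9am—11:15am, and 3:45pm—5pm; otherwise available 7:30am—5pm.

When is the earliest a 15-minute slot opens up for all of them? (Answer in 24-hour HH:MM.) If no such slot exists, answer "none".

Mina free within 07:30–17:00: 07:45–09:00, 11:15–15:45.
Ximena ∩ Ines: 07:30–08:30, 09:15–10:30, 14:30–15:45, 16:00–16:45.
Ximena ∩ Ines ∩ Mina: 07:45–08:30, 14:30–15:45.
Windows ≥ 15 min: 07:45–08:30, 14:30–15:45.
Earliest such window starts at 07:45.

07:45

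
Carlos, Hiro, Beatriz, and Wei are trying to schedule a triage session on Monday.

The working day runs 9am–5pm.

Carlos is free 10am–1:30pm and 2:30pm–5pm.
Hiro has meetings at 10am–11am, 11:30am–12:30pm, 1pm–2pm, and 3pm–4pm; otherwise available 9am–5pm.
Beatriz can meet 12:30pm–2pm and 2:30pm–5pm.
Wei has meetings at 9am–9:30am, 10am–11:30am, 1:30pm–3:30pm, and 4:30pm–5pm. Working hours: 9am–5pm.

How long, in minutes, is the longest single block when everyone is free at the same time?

30 minutes

Hiro free within 09:00–17:00: 09:00–10:00, 11:00–11:30, 12:30–13:00, 14:00–15:00, 16:00–17:00.
Wei free within 09:00–17:00: 09:30–10:00, 11:30–13:30, 15:30–16:30.
Carlos ∩ Hiro: 11:00–11:30, 12:30–13:00, 14:30–15:00, 16:00–17:00.
Carlos ∩ Hiro ∩ Beatriz: 12:30–13:00, 14:30–15:00, 16:00–17:00.
Carlos ∩ Hiro ∩ Beatriz ∩ Wei: 12:30–13:00, 16:00–16:30.
Common window lengths: 30, 30 min; longest is 30.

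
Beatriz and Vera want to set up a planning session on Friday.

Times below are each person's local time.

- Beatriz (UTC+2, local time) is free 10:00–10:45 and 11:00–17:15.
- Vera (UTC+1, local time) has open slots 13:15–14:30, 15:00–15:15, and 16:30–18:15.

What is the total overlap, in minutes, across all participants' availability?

Beatriz → UTC: 08:00–08:45, 09:00–15:15.
Vera → UTC: 12:15–13:30, 14:00–14:15, 15:30–17:15.
Beatriz ∩ Vera: 12:15–13:30, 14:00–14:15.
Total common minutes: 75 + 15 = 90.

90 minutes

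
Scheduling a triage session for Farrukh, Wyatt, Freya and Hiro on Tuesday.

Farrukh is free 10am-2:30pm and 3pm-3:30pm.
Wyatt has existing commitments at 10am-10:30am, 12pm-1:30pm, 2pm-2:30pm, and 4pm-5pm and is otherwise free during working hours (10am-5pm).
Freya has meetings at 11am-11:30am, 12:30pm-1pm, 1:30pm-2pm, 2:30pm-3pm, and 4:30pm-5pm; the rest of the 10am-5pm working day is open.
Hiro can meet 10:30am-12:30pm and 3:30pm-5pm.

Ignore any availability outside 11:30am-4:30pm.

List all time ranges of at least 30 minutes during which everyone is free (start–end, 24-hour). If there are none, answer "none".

11:30–12:00

Wyatt free within 10:00–17:00: 10:30–12:00, 13:30–14:00, 14:30–16:00.
Freya free within 10:00–17:00: 10:00–11:00, 11:30–12:30, 13:00–13:30, 14:00–14:30, 15:00–16:30.
Farrukh ∩ Wyatt: 10:30–12:00, 13:30–14:00, 15:00–15:30.
Farrukh ∩ Wyatt ∩ Freya: 10:30–11:00, 11:30–12:00, 15:00–15:30.
Farrukh ∩ Wyatt ∩ Freya ∩ Hiro: 10:30–11:00, 11:30–12:00.
Restricted to 11:30–16:30: 11:30–12:00.
Windows ≥ 30 min: 11:30–12:00.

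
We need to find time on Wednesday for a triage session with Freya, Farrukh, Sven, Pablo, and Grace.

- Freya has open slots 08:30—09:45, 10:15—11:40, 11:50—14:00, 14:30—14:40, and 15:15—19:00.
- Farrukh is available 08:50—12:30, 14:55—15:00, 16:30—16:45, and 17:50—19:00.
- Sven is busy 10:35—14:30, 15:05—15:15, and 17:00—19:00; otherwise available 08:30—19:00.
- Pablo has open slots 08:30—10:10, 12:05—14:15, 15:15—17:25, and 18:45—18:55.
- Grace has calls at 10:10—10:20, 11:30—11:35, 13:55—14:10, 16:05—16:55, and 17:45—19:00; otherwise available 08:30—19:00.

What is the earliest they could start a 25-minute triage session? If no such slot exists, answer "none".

08:50

Sven free within 08:30–19:00: 08:30–10:35, 14:30–15:05, 15:15–17:00.
Grace free within 08:30–19:00: 08:30–10:10, 10:20–11:30, 11:35–13:55, 14:10–16:05, 16:55–17:45.
Freya ∩ Farrukh: 08:50–09:45, 10:15–11:40, 11:50–12:30, 16:30–16:45, 17:50–19:00.
Freya ∩ Farrukh ∩ Sven: 08:50–09:45, 10:15–10:35, 16:30–16:45.
Freya ∩ Farrukh ∩ Sven ∩ Pablo: 08:50–09:45, 16:30–16:45.
Freya ∩ Farrukh ∩ Sven ∩ Pablo ∩ Grace: 08:50–09:45.
Windows ≥ 25 min: 08:50–09:45.
Earliest such window starts at 08:50.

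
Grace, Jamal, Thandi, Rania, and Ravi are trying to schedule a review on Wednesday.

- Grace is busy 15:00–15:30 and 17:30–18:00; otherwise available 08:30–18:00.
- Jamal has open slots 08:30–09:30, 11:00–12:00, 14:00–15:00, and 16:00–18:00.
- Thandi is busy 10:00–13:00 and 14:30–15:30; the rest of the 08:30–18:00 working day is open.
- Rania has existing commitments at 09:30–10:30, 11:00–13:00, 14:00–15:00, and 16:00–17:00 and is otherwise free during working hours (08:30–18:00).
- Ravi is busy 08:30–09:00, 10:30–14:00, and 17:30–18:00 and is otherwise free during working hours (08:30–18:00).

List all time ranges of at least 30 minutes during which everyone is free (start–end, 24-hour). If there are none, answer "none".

09:00–09:30, 17:00–17:30

Grace free within 08:30–18:00: 08:30–15:00, 15:30–17:30.
Thandi free within 08:30–18:00: 08:30–10:00, 13:00–14:30, 15:30–18:00.
Rania free within 08:30–18:00: 08:30–09:30, 10:30–11:00, 13:00–14:00, 15:00–16:00, 17:00–18:00.
Ravi free within 08:30–18:00: 09:00–10:30, 14:00–17:30.
Grace ∩ Jamal: 08:30–09:30, 11:00–12:00, 14:00–15:00, 16:00–17:30.
Grace ∩ Jamal ∩ Thandi: 08:30–09:30, 14:00–14:30, 16:00–17:30.
Grace ∩ Jamal ∩ Thandi ∩ Rania: 08:30–09:30, 17:00–17:30.
Grace ∩ Jamal ∩ Thandi ∩ Rania ∩ Ravi: 09:00–09:30, 17:00–17:30.
Windows ≥ 30 min: 09:00–09:30, 17:00–17:30.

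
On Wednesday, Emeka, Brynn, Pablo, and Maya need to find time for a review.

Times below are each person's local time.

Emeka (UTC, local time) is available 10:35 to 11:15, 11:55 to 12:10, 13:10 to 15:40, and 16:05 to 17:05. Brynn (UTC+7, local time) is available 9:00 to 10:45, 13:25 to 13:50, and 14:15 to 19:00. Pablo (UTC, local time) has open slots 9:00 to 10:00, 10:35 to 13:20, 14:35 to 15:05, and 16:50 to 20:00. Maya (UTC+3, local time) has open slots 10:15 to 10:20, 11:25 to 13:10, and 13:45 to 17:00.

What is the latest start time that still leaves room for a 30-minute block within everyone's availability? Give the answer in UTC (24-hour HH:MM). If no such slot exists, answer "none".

Emeka → UTC: 10:35–11:15, 11:55–12:10, 13:10–15:40, 16:05–17:05.
Brynn → UTC: 02:00–03:45, 06:25–06:50, 07:15–12:00.
Pablo → UTC: 09:00–10:00, 10:35–13:20, 14:35–15:05, 16:50–20:00.
Maya → UTC: 07:15–07:20, 08:25–10:10, 10:45–14:00.
Emeka ∩ Brynn: 10:35–11:15, 11:55–12:00.
Emeka ∩ Brynn ∩ Pablo: 10:35–11:15, 11:55–12:00.
Emeka ∩ Brynn ∩ Pablo ∩ Maya: 10:45–11:15, 11:55–12:00.
Windows ≥ 30 min: 10:45–11:15.
Latest start in the last window 10:45–11:15 is 11:15 − 30 min = 10:45.

10:45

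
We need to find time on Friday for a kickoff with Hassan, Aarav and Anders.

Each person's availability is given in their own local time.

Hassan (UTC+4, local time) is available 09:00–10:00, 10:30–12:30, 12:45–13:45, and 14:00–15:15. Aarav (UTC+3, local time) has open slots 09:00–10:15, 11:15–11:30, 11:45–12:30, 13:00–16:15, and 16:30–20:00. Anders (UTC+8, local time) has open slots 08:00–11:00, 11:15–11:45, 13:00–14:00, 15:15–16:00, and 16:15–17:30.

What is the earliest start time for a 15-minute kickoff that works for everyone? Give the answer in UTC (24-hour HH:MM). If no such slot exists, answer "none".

Hassan → UTC: 05:00–06:00, 06:30–08:30, 08:45–09:45, 10:00–11:15.
Aarav → UTC: 06:00–07:15, 08:15–08:30, 08:45–09:30, 10:00–13:15, 13:30–17:00.
Anders → UTC: 00:00–03:00, 03:15–03:45, 05:00–06:00, 07:15–08:00, 08:15–09:30.
Hassan ∩ Aarav: 06:30–07:15, 08:15–08:30, 08:45–09:30, 10:00–11:15.
Hassan ∩ Aarav ∩ Anders: 08:15–08:30, 08:45–09:30.
Windows ≥ 15 min: 08:15–08:30, 08:45–09:30.
Earliest such window starts at 08:15.

08:15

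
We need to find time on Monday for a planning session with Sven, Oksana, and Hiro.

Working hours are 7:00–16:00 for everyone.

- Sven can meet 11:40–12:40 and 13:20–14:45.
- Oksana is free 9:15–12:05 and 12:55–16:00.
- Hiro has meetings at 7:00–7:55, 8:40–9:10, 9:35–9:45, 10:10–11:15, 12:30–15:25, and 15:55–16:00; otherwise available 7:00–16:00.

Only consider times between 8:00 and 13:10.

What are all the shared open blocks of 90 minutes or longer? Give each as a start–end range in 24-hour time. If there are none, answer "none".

Hiro free within 07:00–16:00: 07:55–08:40, 09:10–09:35, 09:45–10:10, 11:15–12:30, 15:25–15:55.
Sven ∩ Oksana: 11:40–12:05, 13:20–14:45.
Sven ∩ Oksana ∩ Hiro: 11:40–12:05.
Restricted to 08:00–13:10: 11:40–12:05.
Windows ≥ 90 min: (none).

none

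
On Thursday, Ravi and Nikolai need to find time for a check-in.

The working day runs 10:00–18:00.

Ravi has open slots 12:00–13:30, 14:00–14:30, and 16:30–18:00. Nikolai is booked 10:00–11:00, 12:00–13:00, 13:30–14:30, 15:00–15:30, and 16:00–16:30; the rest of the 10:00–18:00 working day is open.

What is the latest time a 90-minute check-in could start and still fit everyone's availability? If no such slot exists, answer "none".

16:30

Nikolai free within 10:00–18:00: 11:00–12:00, 13:00–13:30, 14:30–15:00, 15:30–16:00, 16:30–18:00.
Ravi ∩ Nikolai: 13:00–13:30, 16:30–18:00.
Windows ≥ 90 min: 16:30–18:00.
Latest start in the last window 16:30–18:00 is 18:00 − 90 min = 16:30.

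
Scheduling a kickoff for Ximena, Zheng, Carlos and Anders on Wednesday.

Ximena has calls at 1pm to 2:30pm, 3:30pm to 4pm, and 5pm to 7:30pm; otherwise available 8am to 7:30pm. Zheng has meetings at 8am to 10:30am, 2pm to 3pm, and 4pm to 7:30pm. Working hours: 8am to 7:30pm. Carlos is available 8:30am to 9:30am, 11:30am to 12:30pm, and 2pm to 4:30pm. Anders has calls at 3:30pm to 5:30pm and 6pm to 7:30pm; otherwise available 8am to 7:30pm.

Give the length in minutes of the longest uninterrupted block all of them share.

60 minutes

Ximena free within 08:00–19:30: 08:00–13:00, 14:30–15:30, 16:00–17:00.
Zheng free within 08:00–19:30: 10:30–14:00, 15:00–16:00.
Anders free within 08:00–19:30: 08:00–15:30, 17:30–18:00.
Ximena ∩ Zheng: 10:30–13:00, 15:00–15:30.
Ximena ∩ Zheng ∩ Carlos: 11:30–12:30, 15:00–15:30.
Ximena ∩ Zheng ∩ Carlos ∩ Anders: 11:30–12:30, 15:00–15:30.
Common window lengths: 60, 30 min; longest is 60.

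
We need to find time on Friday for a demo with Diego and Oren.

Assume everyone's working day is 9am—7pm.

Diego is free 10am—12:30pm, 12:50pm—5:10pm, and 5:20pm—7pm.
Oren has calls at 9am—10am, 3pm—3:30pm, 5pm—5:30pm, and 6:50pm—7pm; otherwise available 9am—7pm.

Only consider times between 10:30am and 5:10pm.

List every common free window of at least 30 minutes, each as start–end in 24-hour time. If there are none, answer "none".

Oren free within 09:00–19:00: 10:00–15:00, 15:30–17:00, 17:30–18:50.
Diego ∩ Oren: 10:00–12:30, 12:50–15:00, 15:30–17:00, 17:30–18:50.
Restricted to 10:30–17:10: 10:30–12:30, 12:50–15:00, 15:30–17:00.
Windows ≥ 30 min: 10:30–12:30, 12:50–15:00, 15:30–17:00.

10:30–12:30, 12:50–15:00, 15:30–17:00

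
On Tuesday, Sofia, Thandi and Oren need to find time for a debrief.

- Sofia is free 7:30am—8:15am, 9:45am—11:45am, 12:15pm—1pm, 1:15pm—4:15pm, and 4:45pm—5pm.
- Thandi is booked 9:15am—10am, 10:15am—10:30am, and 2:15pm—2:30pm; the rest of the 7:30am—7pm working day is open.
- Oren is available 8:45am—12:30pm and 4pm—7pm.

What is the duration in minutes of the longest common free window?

Thandi free within 07:30–19:00: 07:30–09:15, 10:00–10:15, 10:30–14:15, 14:30–19:00.
Sofia ∩ Thandi: 07:30–08:15, 10:00–10:15, 10:30–11:45, 12:15–13:00, 13:15–14:15, 14:30–16:15, 16:45–17:00.
Sofia ∩ Thandi ∩ Oren: 10:00–10:15, 10:30–11:45, 12:15–12:30, 16:00–16:15, 16:45–17:00.
Common window lengths: 15, 75, 15, 15, 15 min; longest is 75.

75 minutes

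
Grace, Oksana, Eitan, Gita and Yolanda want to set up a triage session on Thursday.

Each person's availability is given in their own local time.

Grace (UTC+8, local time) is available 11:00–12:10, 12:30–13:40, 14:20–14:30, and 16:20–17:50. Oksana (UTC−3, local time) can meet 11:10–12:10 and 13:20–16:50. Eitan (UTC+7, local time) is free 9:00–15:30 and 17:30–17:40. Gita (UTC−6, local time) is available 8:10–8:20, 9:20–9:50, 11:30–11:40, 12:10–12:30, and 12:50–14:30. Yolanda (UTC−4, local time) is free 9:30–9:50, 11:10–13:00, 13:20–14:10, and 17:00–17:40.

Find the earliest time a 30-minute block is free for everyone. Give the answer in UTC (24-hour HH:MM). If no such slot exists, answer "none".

none

Grace → UTC: 03:00–04:10, 04:30–05:40, 06:20–06:30, 08:20–09:50.
Oksana → UTC: 14:10–15:10, 16:20–19:50.
Eitan → UTC: 02:00–08:30, 10:30–10:40.
Gita → UTC: 14:10–14:20, 15:20–15:50, 17:30–17:40, 18:10–18:30, 18:50–20:30.
Yolanda → UTC: 13:30–13:50, 15:10–17:00, 17:20–18:10, 21:00–21:40.
Grace ∩ Oksana: (none).
Grace ∩ Oksana ∩ Eitan: (none).
Grace ∩ Oksana ∩ Eitan ∩ Gita: (none).
Grace ∩ Oksana ∩ Eitan ∩ Gita ∩ Yolanda: (none).
Windows ≥ 30 min: (none).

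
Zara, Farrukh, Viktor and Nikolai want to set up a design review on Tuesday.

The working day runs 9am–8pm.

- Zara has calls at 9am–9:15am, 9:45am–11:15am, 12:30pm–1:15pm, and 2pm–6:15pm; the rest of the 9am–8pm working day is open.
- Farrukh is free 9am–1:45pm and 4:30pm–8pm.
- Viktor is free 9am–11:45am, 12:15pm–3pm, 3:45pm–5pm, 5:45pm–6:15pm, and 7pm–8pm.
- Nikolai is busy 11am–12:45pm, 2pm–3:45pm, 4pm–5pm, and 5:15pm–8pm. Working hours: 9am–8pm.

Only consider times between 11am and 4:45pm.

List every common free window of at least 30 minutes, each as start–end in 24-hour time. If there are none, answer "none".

13:15–13:45

Zara free within 09:00–20:00: 09:15–09:45, 11:15–12:30, 13:15–14:00, 18:15–20:00.
Nikolai free within 09:00–20:00: 09:00–11:00, 12:45–14:00, 15:45–16:00, 17:00–17:15.
Zara ∩ Farrukh: 09:15–09:45, 11:15–12:30, 13:15–13:45, 18:15–20:00.
Zara ∩ Farrukh ∩ Viktor: 09:15–09:45, 11:15–11:45, 12:15–12:30, 13:15–13:45, 19:00–20:00.
Zara ∩ Farrukh ∩ Viktor ∩ Nikolai: 09:15–09:45, 13:15–13:45.
Restricted to 11:00–16:45: 13:15–13:45.
Windows ≥ 30 min: 13:15–13:45.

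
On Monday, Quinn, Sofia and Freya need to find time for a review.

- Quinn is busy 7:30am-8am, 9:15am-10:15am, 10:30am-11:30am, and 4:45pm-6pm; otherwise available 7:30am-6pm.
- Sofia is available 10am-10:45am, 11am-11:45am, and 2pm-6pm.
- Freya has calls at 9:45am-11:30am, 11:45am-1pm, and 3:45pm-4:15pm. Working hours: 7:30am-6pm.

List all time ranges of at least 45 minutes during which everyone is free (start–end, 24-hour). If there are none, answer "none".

14:00–15:45

Quinn free within 07:30–18:00: 08:00–09:15, 10:15–10:30, 11:30–16:45.
Freya free within 07:30–18:00: 07:30–09:45, 11:30–11:45, 13:00–15:45, 16:15–18:00.
Quinn ∩ Sofia: 10:15–10:30, 11:30–11:45, 14:00–16:45.
Quinn ∩ Sofia ∩ Freya: 11:30–11:45, 14:00–15:45, 16:15–16:45.
Windows ≥ 45 min: 14:00–15:45.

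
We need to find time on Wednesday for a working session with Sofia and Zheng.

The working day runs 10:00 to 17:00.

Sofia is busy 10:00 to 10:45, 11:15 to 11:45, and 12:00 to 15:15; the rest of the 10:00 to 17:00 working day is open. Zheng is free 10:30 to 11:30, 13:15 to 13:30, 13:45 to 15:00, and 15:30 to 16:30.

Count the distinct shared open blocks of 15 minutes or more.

2

Sofia free within 10:00–17:00: 10:45–11:15, 11:45–12:00, 15:15–17:00.
Sofia ∩ Zheng: 10:45–11:15, 15:30–16:30.
Windows ≥ 15 min: 10:45–11:15, 15:30–16:30.
That's 2 windows.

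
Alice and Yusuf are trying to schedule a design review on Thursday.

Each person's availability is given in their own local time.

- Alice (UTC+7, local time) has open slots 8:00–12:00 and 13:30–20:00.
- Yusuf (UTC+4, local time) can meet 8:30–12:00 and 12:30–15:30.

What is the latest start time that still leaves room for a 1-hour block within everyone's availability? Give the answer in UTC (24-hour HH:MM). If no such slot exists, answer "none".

Alice → UTC: 01:00–05:00, 06:30–13:00.
Yusuf → UTC: 04:30–08:00, 08:30–11:30.
Alice ∩ Yusuf: 04:30–05:00, 06:30–08:00, 08:30–11:30.
Windows ≥ 60 min: 06:30–08:00, 08:30–11:30.
Latest start in the last window 08:30–11:30 is 11:30 − 60 min = 10:30.

10:30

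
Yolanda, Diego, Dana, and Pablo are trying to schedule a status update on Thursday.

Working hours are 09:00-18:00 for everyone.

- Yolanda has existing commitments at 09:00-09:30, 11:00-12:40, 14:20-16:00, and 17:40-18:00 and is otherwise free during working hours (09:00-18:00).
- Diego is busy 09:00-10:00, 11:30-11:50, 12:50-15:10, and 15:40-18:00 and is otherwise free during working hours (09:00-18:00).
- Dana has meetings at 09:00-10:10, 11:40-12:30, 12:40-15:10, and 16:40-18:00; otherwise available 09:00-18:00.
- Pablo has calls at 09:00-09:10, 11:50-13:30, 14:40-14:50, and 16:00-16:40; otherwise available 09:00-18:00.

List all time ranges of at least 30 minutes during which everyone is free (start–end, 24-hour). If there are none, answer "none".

10:10–11:00

Yolanda free within 09:00–18:00: 09:30–11:00, 12:40–14:20, 16:00–17:40.
Diego free within 09:00–18:00: 10:00–11:30, 11:50–12:50, 15:10–15:40.
Dana free within 09:00–18:00: 10:10–11:40, 12:30–12:40, 15:10–16:40.
Pablo free within 09:00–18:00: 09:10–11:50, 13:30–14:40, 14:50–16:00, 16:40–18:00.
Yolanda ∩ Diego: 10:00–11:00, 12:40–12:50.
Yolanda ∩ Diego ∩ Dana: 10:10–11:00.
Yolanda ∩ Diego ∩ Dana ∩ Pablo: 10:10–11:00.
Windows ≥ 30 min: 10:10–11:00.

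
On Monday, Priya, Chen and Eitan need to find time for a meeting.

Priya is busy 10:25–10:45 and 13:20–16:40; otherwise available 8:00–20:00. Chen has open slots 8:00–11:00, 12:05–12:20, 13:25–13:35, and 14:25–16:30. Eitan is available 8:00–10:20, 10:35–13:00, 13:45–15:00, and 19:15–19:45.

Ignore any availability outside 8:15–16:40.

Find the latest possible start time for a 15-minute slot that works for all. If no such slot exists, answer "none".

Priya free within 08:00–20:00: 08:00–10:25, 10:45–13:20, 16:40–20:00.
Priya ∩ Chen: 08:00–10:25, 10:45–11:00, 12:05–12:20.
Priya ∩ Chen ∩ Eitan: 08:00–10:20, 10:45–11:00, 12:05–12:20.
Restricted to 08:15–16:40: 08:15–10:20, 10:45–11:00, 12:05–12:20.
Windows ≥ 15 min: 08:15–10:20, 10:45–11:00, 12:05–12:20.
Latest start in the last window 12:05–12:20 is 12:20 − 15 min = 12:05.

12:05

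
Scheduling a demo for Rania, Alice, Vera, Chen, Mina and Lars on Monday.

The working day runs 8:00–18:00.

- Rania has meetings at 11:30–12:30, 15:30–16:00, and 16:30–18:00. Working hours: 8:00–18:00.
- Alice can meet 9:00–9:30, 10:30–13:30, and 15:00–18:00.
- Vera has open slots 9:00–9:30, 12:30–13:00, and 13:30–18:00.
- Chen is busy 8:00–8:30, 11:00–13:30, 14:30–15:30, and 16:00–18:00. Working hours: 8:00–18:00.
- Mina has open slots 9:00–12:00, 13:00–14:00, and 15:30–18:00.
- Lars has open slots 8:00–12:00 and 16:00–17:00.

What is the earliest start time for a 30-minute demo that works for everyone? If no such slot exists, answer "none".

09:00

Rania free within 08:00–18:00: 08:00–11:30, 12:30–15:30, 16:00–16:30.
Chen free within 08:00–18:00: 08:30–11:00, 13:30–14:30, 15:30–16:00.
Rania ∩ Alice: 09:00–09:30, 10:30–11:30, 12:30–13:30, 15:00–15:30, 16:00–16:30.
Rania ∩ Alice ∩ Vera: 09:00–09:30, 12:30–13:00, 15:00–15:30, 16:00–16:30.
Rania ∩ Alice ∩ Vera ∩ Chen: 09:00–09:30.
Rania ∩ Alice ∩ Vera ∩ Chen ∩ Mina: 09:00–09:30.
Rania ∩ Alice ∩ Vera ∩ Chen ∩ Mina ∩ Lars: 09:00–09:30.
Windows ≥ 30 min: 09:00–09:30.
Earliest such window starts at 09:00.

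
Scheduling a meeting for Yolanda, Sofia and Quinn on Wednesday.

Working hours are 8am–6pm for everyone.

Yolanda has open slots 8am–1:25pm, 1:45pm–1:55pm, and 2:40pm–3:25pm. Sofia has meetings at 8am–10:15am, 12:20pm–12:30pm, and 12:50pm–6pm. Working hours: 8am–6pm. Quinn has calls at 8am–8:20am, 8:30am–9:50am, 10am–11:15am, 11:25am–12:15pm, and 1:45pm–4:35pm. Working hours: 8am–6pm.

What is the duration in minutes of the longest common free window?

20 minutes

Sofia free within 08:00–18:00: 10:15–12:20, 12:30–12:50.
Quinn free within 08:00–18:00: 08:20–08:30, 09:50–10:00, 11:15–11:25, 12:15–13:45, 16:35–18:00.
Yolanda ∩ Sofia: 10:15–12:20, 12:30–12:50.
Yolanda ∩ Sofia ∩ Quinn: 11:15–11:25, 12:15–12:20, 12:30–12:50.
Common window lengths: 10, 5, 20 min; longest is 20.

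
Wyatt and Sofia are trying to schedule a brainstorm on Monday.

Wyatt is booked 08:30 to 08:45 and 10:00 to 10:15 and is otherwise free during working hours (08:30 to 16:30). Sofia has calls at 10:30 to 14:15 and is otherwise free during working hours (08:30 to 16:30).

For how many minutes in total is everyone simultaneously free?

Wyatt free within 08:30–16:30: 08:45–10:00, 10:15–16:30.
Sofia free within 08:30–16:30: 08:30–10:30, 14:15–16:30.
Wyatt ∩ Sofia: 08:45–10:00, 10:15–10:30, 14:15–16:30.
Total common minutes: 75 + 15 + 135 = 225.

225 minutes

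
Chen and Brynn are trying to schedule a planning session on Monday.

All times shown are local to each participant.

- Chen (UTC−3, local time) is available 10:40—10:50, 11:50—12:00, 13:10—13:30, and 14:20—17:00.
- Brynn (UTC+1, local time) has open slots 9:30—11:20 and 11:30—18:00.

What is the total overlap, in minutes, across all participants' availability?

Chen → UTC: 13:40–13:50, 14:50–15:00, 16:10–16:30, 17:20–20:00.
Brynn → UTC: 08:30–10:20, 10:30–17:00.
Chen ∩ Brynn: 13:40–13:50, 14:50–15:00, 16:10–16:30.
Total common minutes: 10 + 10 + 20 = 40.

40 minutes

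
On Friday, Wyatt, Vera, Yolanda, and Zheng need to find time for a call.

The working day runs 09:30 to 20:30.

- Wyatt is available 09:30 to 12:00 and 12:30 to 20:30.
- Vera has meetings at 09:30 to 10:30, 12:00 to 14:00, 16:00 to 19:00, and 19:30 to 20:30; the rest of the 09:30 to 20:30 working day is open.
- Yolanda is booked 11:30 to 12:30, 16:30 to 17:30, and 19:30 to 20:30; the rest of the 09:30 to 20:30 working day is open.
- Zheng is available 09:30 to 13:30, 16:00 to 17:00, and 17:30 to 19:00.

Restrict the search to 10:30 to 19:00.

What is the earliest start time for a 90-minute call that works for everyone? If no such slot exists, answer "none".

Vera free within 09:30–20:30: 10:30–12:00, 14:00–16:00, 19:00–19:30.
Yolanda free within 09:30–20:30: 09:30–11:30, 12:30–16:30, 17:30–19:30.
Wyatt ∩ Vera: 10:30–12:00, 14:00–16:00, 19:00–19:30.
Wyatt ∩ Vera ∩ Yolanda: 10:30–11:30, 14:00–16:00, 19:00–19:30.
Wyatt ∩ Vera ∩ Yolanda ∩ Zheng: 10:30–11:30.
Restricted to 10:30–19:00: 10:30–11:30.
Windows ≥ 90 min: (none).

none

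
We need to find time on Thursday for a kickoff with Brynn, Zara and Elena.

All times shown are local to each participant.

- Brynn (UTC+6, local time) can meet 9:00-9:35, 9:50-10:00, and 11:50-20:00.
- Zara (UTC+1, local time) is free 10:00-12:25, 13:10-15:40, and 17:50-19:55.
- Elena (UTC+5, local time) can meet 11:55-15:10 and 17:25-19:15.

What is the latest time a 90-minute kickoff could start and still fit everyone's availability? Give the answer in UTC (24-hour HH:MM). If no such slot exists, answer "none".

12:30

Brynn → UTC: 03:00–03:35, 03:50–04:00, 05:50–14:00.
Zara → UTC: 09:00–11:25, 12:10–14:40, 16:50–18:55.
Elena → UTC: 06:55–10:10, 12:25–14:15.
Brynn ∩ Zara: 09:00–11:25, 12:10–14:00.
Brynn ∩ Zara ∩ Elena: 09:00–10:10, 12:25–14:00.
Windows ≥ 90 min: 12:25–14:00.
Latest start in the last window 12:25–14:00 is 14:00 − 90 min = 12:30.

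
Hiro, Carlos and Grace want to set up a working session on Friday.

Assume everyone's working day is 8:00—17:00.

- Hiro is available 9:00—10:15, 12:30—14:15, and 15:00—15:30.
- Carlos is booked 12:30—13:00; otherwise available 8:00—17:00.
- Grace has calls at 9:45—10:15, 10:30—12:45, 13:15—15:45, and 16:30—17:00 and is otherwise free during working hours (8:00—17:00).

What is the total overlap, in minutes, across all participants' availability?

60 minutes

Carlos free within 08:00–17:00: 08:00–12:30, 13:00–17:00.
Grace free within 08:00–17:00: 08:00–09:45, 10:15–10:30, 12:45–13:15, 15:45–16:30.
Hiro ∩ Carlos: 09:00–10:15, 13:00–14:15, 15:00–15:30.
Hiro ∩ Carlos ∩ Grace: 09:00–09:45, 13:00–13:15.
Total common minutes: 45 + 15 = 60.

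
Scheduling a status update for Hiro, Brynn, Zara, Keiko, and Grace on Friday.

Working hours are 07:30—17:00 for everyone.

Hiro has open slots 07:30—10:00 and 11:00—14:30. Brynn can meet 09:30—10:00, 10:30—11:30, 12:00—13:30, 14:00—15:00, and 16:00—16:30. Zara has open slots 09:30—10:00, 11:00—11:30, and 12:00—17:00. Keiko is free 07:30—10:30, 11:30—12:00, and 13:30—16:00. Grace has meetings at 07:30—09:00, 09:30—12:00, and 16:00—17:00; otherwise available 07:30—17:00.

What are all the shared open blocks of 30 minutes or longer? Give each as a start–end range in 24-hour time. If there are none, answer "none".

14:00–14:30

Grace free within 07:30–17:00: 09:00–09:30, 12:00–16:00.
Hiro ∩ Brynn: 09:30–10:00, 11:00–11:30, 12:00–13:30, 14:00–14:30.
Hiro ∩ Brynn ∩ Zara: 09:30–10:00, 11:00–11:30, 12:00–13:30, 14:00–14:30.
Hiro ∩ Brynn ∩ Zara ∩ Keiko: 09:30–10:00, 14:00–14:30.
Hiro ∩ Brynn ∩ Zara ∩ Keiko ∩ Grace: 14:00–14:30.
Windows ≥ 30 min: 14:00–14:30.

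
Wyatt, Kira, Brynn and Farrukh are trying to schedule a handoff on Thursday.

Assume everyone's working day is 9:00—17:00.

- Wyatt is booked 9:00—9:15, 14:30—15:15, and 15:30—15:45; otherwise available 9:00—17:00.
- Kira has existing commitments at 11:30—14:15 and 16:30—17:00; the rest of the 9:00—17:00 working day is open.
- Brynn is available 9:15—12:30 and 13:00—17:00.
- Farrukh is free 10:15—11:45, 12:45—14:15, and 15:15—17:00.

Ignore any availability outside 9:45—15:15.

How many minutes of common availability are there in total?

75 minutes

Wyatt free within 09:00–17:00: 09:15–14:30, 15:15–15:30, 15:45–17:00.
Kira free within 09:00–17:00: 09:00–11:30, 14:15–16:30.
Wyatt ∩ Kira: 09:15–11:30, 14:15–14:30, 15:15–15:30, 15:45–16:30.
Wyatt ∩ Kira ∩ Brynn: 09:15–11:30, 14:15–14:30, 15:15–15:30, 15:45–16:30.
Wyatt ∩ Kira ∩ Brynn ∩ Farrukh: 10:15–11:30, 15:15–15:30, 15:45–16:30.
Restricted to 09:45–15:15: 10:15–11:30.
Total common minutes: 75.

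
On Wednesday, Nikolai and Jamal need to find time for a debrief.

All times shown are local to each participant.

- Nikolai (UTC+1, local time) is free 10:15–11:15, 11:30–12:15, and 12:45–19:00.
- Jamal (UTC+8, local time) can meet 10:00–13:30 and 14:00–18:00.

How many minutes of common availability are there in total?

45 minutes

Nikolai → UTC: 09:15–10:15, 10:30–11:15, 11:45–18:00.
Jamal → UTC: 02:00–05:30, 06:00–10:00.
Nikolai ∩ Jamal: 09:15–10:00.
Total common minutes: 45.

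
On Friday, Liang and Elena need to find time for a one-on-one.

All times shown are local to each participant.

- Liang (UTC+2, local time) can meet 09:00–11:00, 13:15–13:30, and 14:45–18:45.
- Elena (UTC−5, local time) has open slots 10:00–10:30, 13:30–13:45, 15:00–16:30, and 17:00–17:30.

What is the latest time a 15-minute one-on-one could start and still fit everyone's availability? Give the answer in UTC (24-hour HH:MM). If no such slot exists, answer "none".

15:15

Liang → UTC: 07:00–09:00, 11:15–11:30, 12:45–16:45.
Elena → UTC: 15:00–15:30, 18:30–18:45, 20:00–21:30, 22:00–22:30.
Liang ∩ Elena: 15:00–15:30.
Windows ≥ 15 min: 15:00–15:30.
Latest start in the last window 15:00–15:30 is 15:30 − 15 min = 15:15.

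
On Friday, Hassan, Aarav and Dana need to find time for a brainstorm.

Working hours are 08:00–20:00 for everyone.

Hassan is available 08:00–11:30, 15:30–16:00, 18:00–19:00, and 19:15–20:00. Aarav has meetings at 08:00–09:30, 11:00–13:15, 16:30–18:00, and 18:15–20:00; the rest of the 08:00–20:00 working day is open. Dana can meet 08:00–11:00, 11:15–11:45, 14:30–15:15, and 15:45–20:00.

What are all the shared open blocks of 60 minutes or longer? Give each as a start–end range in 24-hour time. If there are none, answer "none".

Aarav free within 08:00–20:00: 09:30–11:00, 13:15–16:30, 18:00–18:15.
Hassan ∩ Aarav: 09:30–11:00, 15:30–16:00, 18:00–18:15.
Hassan ∩ Aarav ∩ Dana: 09:30–11:00, 15:45–16:00, 18:00–18:15.
Windows ≥ 60 min: 09:30–11:00.

09:30–11:00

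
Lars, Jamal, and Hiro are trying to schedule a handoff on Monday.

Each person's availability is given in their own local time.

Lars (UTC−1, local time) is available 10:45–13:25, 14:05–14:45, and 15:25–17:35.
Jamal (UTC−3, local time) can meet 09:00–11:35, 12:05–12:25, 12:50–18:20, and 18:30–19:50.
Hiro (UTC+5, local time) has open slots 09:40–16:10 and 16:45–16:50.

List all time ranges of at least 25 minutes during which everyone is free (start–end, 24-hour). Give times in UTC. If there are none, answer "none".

none

Lars → UTC: 11:45–14:25, 15:05–15:45, 16:25–18:35.
Jamal → UTC: 12:00–14:35, 15:05–15:25, 15:50–21:20, 21:30–22:50.
Hiro → UTC: 04:40–11:10, 11:45–11:50.
Lars ∩ Jamal: 12:00–14:25, 15:05–15:25, 16:25–18:35.
Lars ∩ Jamal ∩ Hiro: (none).
Windows ≥ 25 min: (none).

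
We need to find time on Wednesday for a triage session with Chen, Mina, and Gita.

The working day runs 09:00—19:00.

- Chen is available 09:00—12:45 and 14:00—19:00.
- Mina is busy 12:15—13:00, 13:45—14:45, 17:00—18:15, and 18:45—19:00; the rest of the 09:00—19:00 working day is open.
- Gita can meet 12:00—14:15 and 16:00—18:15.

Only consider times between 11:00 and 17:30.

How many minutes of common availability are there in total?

Mina free within 09:00–19:00: 09:00–12:15, 13:00–13:45, 14:45–17:00, 18:15–18:45.
Chen ∩ Mina: 09:00–12:15, 14:45–17:00, 18:15–18:45.
Chen ∩ Mina ∩ Gita: 12:00–12:15, 16:00–17:00.
Restricted to 11:00–17:30: 12:00–12:15, 16:00–17:00.
Total common minutes: 15 + 60 = 75.

75 minutes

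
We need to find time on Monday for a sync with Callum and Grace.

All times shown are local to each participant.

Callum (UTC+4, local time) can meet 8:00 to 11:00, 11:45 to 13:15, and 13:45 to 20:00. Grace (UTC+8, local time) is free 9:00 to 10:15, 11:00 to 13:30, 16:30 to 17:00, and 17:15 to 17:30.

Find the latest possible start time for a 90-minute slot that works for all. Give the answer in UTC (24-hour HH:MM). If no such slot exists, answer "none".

Callum → UTC: 04:00–07:00, 07:45–09:15, 09:45–16:00.
Grace → UTC: 01:00–02:15, 03:00–05:30, 08:30–09:00, 09:15–09:30.
Callum ∩ Grace: 04:00–05:30, 08:30–09:00.
Windows ≥ 90 min: 04:00–05:30.
Latest start in the last window 04:00–05:30 is 05:30 − 90 min = 04:00.

04:00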